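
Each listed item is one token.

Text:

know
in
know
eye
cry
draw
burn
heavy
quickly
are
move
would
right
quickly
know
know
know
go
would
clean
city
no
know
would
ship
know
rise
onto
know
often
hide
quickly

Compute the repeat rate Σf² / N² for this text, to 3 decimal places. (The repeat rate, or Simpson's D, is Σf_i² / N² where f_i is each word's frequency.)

0.098

Frequencies: know:8, quickly:3, would:3, in:1, eye:1, cry:1, draw:1, burn:1, heavy:1, are:1, move:1, right:1, go:1, clean:1, city:1, no:1, ship:1, rise:1, onto:1, often:1, … (1 more, each freq 1)
Σf² = 100; N² = 1024
Repeat rate = 100 / 1024 = 0.098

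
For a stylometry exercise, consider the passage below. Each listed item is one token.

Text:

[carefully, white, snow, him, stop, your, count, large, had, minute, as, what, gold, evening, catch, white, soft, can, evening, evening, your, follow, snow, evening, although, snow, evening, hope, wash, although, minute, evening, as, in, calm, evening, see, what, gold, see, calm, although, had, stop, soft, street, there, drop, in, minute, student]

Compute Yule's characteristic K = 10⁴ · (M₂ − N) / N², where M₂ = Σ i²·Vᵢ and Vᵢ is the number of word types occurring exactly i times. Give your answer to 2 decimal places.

Frequencies: evening:7, snow:3, minute:3, although:3, white:2, stop:2, your:2, had:2, as:2, what:2, gold:2, soft:2, in:2, calm:2, see:2, carefully:1, him:1, count:1, large:1, catch:1, … (8 more, each freq 1)
N = 51. Frequency spectrum: V_1=13, V_2=11, V_3=3, V_7=1
M₂ = 1²·13 + 2²·11 + 3²·3 + 7²·1 = 133
K = 10000 × (133 − 51) / 51² = 315.26

315.26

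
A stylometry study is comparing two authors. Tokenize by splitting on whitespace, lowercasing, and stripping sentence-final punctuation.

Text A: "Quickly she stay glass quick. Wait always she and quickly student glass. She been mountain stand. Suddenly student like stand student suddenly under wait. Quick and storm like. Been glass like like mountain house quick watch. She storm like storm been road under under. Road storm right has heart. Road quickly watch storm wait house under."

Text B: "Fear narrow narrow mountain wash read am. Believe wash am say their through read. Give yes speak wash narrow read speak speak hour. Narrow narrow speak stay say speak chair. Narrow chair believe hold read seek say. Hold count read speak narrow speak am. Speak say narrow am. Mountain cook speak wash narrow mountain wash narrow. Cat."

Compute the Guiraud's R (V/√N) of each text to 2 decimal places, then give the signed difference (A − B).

0.16

A: V=22, N=56, R=2.94
B: V=21, N=57, R=2.78
Difference = 2.94 − 2.78 = 0.16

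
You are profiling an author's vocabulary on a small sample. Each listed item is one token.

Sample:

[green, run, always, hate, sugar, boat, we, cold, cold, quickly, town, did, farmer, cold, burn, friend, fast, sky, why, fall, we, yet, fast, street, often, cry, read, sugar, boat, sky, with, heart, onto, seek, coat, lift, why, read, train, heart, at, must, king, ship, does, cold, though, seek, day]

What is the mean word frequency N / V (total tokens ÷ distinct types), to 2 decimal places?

1.32

N = 49 tokens, V = 37 types.
Mean frequency = N / V = 49 / 37 = 1.32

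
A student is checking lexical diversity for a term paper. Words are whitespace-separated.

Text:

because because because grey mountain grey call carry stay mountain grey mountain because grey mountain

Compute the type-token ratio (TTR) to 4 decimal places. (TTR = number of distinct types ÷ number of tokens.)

N = 15 tokens, V = 6 types.
TTR = V / N = 6 / 15 = 0.4000

0.4000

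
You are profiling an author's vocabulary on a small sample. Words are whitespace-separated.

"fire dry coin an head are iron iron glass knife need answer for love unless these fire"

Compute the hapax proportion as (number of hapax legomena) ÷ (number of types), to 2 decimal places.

0.87

Frequencies: fire:2, iron:2, dry:1, coin:1, an:1, head:1, are:1, glass:1, knife:1, need:1, answer:1, for:1, love:1, unless:1, these:1
Hapax count = 13; type count = 15.
Ratio = 13 / 15 = 0.87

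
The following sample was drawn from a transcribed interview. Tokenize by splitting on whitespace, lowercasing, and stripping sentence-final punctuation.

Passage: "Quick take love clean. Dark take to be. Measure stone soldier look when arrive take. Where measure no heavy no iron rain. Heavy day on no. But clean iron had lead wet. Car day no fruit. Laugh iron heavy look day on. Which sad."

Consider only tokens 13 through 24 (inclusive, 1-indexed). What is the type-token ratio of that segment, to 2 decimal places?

0.83

Segment tokens 13–24: when, arrive, take, where, measure, no, heavy, no, iron, rain, heavy, day
Segment N = 12, segment V = 10.
TTR = 10 / 12 = 0.83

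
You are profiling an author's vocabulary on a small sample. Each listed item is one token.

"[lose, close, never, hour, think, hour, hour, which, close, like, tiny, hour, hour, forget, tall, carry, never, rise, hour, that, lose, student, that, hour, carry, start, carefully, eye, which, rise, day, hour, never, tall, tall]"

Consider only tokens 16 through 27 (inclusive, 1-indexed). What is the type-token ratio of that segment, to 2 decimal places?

Segment tokens 16–27: carry, never, rise, hour, that, lose, student, that, hour, carry, start, carefully
Segment N = 12, segment V = 9.
TTR = 9 / 12 = 0.75

0.75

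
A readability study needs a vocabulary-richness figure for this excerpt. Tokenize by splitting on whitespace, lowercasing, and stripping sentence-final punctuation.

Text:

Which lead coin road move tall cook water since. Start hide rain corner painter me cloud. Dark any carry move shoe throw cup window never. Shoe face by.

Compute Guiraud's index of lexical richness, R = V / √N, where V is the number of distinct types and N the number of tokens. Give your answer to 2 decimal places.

N = 28, V = 26.
√N = 5.291503
R = 26 / 5.291503 = 4.91

4.91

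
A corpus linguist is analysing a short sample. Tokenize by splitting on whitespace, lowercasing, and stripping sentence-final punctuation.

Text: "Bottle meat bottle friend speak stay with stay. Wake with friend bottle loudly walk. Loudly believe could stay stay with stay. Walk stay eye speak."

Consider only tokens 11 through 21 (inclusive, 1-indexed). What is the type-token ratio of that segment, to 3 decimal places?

0.727

Segment tokens 11–21: friend, bottle, loudly, walk, loudly, believe, could, stay, stay, with, stay
Segment N = 11, segment V = 8.
TTR = 8 / 11 = 0.727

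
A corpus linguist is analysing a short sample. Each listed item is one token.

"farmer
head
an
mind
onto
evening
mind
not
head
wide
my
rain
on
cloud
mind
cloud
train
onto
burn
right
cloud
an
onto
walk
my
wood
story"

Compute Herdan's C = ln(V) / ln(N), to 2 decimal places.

0.88

N = 27, V = 18.
ln(V) = 2.890372, ln(N) = 3.295837
C = 2.890372 / 3.295837 = 0.88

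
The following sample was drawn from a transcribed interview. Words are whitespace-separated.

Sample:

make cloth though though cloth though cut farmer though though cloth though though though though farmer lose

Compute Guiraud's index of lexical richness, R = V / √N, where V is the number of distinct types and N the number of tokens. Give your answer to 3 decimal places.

N = 17, V = 6.
√N = 4.123106
R = 6 / 4.123106 = 1.455

1.455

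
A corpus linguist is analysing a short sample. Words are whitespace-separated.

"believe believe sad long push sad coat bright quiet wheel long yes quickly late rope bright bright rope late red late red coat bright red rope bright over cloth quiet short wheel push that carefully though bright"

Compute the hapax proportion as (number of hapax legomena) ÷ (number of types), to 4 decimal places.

Frequencies: bright:6, late:3, rope:3, red:3, believe:2, sad:2, long:2, push:2, coat:2, quiet:2, wheel:2, yes:1, quickly:1, over:1, cloth:1, short:1, that:1, carefully:1, though:1
Hapax count = 8; type count = 19.
Ratio = 8 / 19 = 0.4211

0.4211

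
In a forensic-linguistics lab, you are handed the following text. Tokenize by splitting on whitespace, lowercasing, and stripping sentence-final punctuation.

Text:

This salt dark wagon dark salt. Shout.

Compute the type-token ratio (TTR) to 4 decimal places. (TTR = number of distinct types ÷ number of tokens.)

N = 7 tokens, V = 5 types.
TTR = V / N = 5 / 7 = 0.7143

0.7143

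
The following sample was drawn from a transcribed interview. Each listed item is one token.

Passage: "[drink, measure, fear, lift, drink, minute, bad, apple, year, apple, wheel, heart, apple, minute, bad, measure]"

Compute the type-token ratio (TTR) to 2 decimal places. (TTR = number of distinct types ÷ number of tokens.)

0.63

N = 16 tokens, V = 10 types.
TTR = V / N = 10 / 16 = 0.63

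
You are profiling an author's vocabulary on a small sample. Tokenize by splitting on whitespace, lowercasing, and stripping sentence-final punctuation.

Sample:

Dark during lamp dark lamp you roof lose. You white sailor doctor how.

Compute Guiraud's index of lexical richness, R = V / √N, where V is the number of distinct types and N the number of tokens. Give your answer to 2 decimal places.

2.77

N = 13, V = 10.
√N = 3.605551
R = 10 / 3.605551 = 2.77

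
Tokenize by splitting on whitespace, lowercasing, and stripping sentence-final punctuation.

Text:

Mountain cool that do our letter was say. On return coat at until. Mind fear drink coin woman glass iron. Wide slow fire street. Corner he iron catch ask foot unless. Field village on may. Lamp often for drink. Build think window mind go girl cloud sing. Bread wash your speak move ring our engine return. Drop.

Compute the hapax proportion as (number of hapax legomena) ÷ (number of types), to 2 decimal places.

0.88

Frequencies: our:2, on:2, return:2, mind:2, drink:2, iron:2, mountain:1, cool:1, that:1, do:1, letter:1, was:1, say:1, coat:1, at:1, until:1, fear:1, coin:1, woman:1, glass:1, … (31 more, each freq 1)
Hapax count = 45; type count = 51.
Ratio = 45 / 51 = 0.88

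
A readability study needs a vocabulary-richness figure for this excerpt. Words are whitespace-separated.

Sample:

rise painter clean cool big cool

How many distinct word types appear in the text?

Distinct types: {big, clean, cool, painter, rise}
V = 5

5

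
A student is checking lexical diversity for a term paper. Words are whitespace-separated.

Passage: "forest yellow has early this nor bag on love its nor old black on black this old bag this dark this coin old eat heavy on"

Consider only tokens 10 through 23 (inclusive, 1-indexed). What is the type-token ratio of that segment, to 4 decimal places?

0.6429

Segment tokens 10–23: its, nor, old, black, on, black, this, old, bag, this, dark, this, coin, old
Segment N = 14, segment V = 9.
TTR = 9 / 14 = 0.6429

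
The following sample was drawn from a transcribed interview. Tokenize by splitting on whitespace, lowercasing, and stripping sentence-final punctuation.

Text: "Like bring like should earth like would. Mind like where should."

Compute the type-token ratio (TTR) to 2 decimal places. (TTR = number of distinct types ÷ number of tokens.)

N = 11 tokens, V = 7 types.
TTR = V / N = 7 / 11 = 0.64

0.64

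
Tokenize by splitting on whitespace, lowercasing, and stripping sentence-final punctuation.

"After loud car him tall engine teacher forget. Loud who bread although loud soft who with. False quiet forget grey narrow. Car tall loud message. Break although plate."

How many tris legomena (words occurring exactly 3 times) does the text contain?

0

Frequencies: loud:4, car:2, tall:2, forget:2, who:2, although:2, after:1, him:1, engine:1, teacher:1, bread:1, soft:1, with:1, false:1, quiet:1, grey:1, narrow:1, message:1, break:1, plate:1
Words with frequency 3: (none)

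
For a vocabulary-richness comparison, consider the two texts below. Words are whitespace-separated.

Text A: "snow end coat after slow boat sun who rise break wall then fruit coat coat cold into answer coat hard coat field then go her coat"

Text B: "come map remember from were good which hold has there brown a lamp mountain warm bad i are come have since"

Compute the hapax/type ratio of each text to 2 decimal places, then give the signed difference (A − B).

A: hapax=18, V=20, ratio=0.90
B: hapax=19, V=20, ratio=0.95
Difference = 0.90 − 0.95 = -0.05

-0.05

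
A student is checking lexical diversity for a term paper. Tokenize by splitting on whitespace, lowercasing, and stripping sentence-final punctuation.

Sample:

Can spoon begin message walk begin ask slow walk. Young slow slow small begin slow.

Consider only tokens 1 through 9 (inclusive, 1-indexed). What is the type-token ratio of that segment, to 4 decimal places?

Segment tokens 1–9: can, spoon, begin, message, walk, begin, ask, slow, walk
Segment N = 9, segment V = 7.
TTR = 7 / 9 = 0.7778

0.7778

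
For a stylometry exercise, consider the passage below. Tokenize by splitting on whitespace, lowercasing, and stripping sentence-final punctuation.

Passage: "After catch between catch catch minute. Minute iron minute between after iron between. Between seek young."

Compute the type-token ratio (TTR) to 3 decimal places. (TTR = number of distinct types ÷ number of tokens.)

0.438

N = 16 tokens, V = 7 types.
TTR = V / N = 7 / 16 = 0.438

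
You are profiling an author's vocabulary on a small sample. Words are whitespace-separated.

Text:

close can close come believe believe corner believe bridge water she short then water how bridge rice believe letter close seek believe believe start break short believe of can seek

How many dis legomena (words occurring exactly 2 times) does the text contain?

Frequencies: believe:7, close:3, can:2, bridge:2, water:2, short:2, seek:2, come:1, corner:1, she:1, then:1, how:1, rice:1, letter:1, start:1, break:1, of:1
Words with frequency 2: bridge, can, seek, short, water

5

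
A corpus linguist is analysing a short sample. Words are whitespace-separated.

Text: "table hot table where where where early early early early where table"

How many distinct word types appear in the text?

4

Distinct types: {early, hot, table, where}
V = 4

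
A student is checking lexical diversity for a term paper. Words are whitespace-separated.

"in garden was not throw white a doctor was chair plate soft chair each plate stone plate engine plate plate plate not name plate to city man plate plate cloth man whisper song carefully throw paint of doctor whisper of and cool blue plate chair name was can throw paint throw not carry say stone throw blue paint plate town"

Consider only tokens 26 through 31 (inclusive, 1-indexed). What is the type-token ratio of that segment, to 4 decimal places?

Segment tokens 26–31: city, man, plate, plate, cloth, man
Segment N = 6, segment V = 4.
TTR = 4 / 6 = 0.6667

0.6667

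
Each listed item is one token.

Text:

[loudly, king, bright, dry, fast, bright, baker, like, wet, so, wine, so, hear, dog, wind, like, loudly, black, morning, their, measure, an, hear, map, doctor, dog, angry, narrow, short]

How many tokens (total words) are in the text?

29

Tokens: loudly, king, bright, dry, fast, bright, baker, like, wet, so, wine, so, hear, dog, wind, like, loudly, black, morning, their, measure, an, hear, map, doctor, dog, angry, narrow, short
N = 29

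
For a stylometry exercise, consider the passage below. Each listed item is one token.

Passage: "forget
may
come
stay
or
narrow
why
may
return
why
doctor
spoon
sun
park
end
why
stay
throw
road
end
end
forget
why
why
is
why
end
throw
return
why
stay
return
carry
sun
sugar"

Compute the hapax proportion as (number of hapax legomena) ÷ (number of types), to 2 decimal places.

0.56

Frequencies: why:7, end:4, stay:3, return:3, forget:2, may:2, sun:2, throw:2, come:1, or:1, narrow:1, doctor:1, spoon:1, park:1, road:1, is:1, carry:1, sugar:1
Hapax count = 10; type count = 18.
Ratio = 10 / 18 = 0.56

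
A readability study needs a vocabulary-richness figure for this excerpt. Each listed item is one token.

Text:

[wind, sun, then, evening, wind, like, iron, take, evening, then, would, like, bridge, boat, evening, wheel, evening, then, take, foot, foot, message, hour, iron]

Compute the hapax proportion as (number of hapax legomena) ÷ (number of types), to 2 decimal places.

Frequencies: evening:4, then:3, wind:2, like:2, iron:2, take:2, foot:2, sun:1, would:1, bridge:1, boat:1, wheel:1, message:1, hour:1
Hapax count = 7; type count = 14.
Ratio = 7 / 14 = 0.50

0.50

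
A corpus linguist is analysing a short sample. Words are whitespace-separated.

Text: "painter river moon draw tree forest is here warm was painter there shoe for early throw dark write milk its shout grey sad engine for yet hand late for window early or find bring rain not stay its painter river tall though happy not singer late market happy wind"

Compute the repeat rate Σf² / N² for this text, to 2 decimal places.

Frequencies: painter:3, for:3, river:2, early:2, its:2, late:2, not:2, happy:2, moon:1, draw:1, tree:1, forest:1, is:1, here:1, warm:1, was:1, there:1, shoe:1, throw:1, dark:1, … (19 more, each freq 1)
Σf² = 73; N² = 2401
Repeat rate = 73 / 2401 = 0.03

0.03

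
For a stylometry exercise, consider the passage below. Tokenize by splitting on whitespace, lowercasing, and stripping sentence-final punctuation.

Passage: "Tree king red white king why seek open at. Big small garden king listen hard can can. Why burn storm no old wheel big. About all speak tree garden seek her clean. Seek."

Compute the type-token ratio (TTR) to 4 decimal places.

N = 33 tokens, V = 24 types.
TTR = V / N = 24 / 33 = 0.7273

0.7273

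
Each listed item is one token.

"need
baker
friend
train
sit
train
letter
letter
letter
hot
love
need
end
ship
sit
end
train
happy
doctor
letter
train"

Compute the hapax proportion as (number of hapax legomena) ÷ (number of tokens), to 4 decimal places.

Frequencies: train:4, letter:4, need:2, sit:2, end:2, baker:1, friend:1, hot:1, love:1, ship:1, happy:1, doctor:1
Hapax count = 7; token count = 21.
Ratio = 7 / 21 = 0.3333

0.3333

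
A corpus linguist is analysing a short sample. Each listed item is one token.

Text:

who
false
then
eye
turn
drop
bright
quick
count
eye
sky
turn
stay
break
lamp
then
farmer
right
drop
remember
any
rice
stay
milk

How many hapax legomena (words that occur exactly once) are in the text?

Frequencies: then:2, eye:2, turn:2, drop:2, stay:2, who:1, false:1, bright:1, quick:1, count:1, sky:1, break:1, lamp:1, farmer:1, right:1, remember:1, any:1, rice:1, milk:1
Hapax (freq=1): any, break, bright, count, false, farmer, lamp, milk, quick, remember, rice, right, sky, who

14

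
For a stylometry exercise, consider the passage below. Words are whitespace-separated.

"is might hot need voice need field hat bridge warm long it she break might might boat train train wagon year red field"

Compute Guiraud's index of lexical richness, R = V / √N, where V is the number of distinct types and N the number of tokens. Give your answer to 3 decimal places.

3.753

N = 23, V = 18.
√N = 4.795832
R = 18 / 4.795832 = 3.753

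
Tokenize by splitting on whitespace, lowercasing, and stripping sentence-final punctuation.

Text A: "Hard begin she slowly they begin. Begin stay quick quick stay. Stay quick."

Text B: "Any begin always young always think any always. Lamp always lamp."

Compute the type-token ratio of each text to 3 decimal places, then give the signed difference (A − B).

TTR(A) = 7/13 = 0.538
TTR(B) = 6/11 = 0.545
Difference = 0.538 − 0.545 = -0.007

-0.007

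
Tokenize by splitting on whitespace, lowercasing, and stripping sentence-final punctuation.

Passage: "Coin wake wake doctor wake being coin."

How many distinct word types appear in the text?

4

Distinct types: {being, coin, doctor, wake}
V = 4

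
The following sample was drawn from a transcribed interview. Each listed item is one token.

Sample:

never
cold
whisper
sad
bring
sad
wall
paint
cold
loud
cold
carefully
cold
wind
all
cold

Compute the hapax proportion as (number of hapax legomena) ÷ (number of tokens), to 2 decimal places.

0.56

Frequencies: cold:5, sad:2, never:1, whisper:1, bring:1, wall:1, paint:1, loud:1, carefully:1, wind:1, all:1
Hapax count = 9; token count = 16.
Ratio = 9 / 16 = 0.56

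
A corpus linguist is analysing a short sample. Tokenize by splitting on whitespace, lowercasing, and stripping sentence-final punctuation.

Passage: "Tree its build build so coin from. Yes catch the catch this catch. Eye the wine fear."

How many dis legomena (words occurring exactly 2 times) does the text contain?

2

Frequencies: catch:3, build:2, the:2, tree:1, its:1, so:1, coin:1, from:1, yes:1, this:1, eye:1, wine:1, fear:1
Words with frequency 2: build, the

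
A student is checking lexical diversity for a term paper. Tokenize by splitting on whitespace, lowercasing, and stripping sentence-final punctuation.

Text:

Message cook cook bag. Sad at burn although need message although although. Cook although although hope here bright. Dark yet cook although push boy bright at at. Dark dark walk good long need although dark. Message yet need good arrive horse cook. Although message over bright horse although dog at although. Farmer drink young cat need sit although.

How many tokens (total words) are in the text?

Tokens: message, cook, cook, bag, sad, at, burn, although, need, message, although, although, cook, although, although, hope, here, bright, dark, yet, cook, although, push, boy, bright, at, at, dark, dark, walk, good, long, need, although, dark, message, yet, need, good, arrive, horse, cook, although, message, over, bright, horse, although, dog, at, although, farmer, drink, young, cat, need, sit, although
N = 58

58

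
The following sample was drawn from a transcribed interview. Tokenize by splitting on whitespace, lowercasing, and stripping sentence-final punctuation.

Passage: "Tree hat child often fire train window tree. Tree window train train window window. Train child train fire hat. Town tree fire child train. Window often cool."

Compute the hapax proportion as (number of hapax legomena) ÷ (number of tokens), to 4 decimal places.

Frequencies: train:6, window:5, tree:4, child:3, fire:3, hat:2, often:2, town:1, cool:1
Hapax count = 2; token count = 27.
Ratio = 2 / 27 = 0.0741

0.0741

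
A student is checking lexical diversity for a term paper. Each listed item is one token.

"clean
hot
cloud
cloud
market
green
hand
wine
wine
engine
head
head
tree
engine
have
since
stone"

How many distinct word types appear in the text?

Distinct types: {clean, cloud, engine, green, hand, have, head, hot, market, since, stone, tree, wine}
V = 13

13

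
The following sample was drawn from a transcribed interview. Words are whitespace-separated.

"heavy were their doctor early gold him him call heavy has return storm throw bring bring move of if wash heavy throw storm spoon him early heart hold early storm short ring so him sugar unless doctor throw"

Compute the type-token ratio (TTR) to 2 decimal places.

0.66

N = 38 tokens, V = 25 types.
TTR = V / N = 25 / 38 = 0.66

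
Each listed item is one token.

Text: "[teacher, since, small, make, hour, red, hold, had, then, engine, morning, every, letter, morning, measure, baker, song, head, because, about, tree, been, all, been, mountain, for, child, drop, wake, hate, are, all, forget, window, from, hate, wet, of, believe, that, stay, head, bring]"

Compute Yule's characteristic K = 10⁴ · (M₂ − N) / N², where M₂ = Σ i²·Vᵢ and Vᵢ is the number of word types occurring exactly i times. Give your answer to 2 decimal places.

Frequencies: morning:2, head:2, been:2, all:2, hate:2, teacher:1, since:1, small:1, make:1, hour:1, red:1, hold:1, had:1, then:1, engine:1, every:1, letter:1, measure:1, baker:1, song:1, … (18 more, each freq 1)
N = 43. Frequency spectrum: V_1=33, V_2=5
M₂ = 1²·33 + 2²·5 = 53
K = 10000 × (53 − 43) / 43² = 54.08

54.08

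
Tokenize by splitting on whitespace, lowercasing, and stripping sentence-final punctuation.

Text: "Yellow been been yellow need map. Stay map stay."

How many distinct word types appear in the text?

Distinct types: {been, map, need, stay, yellow}
V = 5

5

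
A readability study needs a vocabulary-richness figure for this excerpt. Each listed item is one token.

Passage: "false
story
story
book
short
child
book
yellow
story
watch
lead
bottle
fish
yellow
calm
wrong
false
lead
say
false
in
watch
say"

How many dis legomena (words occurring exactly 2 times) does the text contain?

Frequencies: false:3, story:3, book:2, yellow:2, watch:2, lead:2, say:2, short:1, child:1, bottle:1, fish:1, calm:1, wrong:1, in:1
Words with frequency 2: book, lead, say, watch, yellow

5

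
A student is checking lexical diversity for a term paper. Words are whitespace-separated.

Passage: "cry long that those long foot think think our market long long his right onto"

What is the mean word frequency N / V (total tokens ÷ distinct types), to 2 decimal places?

1.36

N = 15 tokens, V = 11 types.
Mean frequency = N / V = 15 / 11 = 1.36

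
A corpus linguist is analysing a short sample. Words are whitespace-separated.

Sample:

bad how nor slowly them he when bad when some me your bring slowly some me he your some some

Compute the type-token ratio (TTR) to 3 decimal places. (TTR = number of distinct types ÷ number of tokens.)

0.550

N = 20 tokens, V = 11 types.
TTR = V / N = 11 / 20 = 0.550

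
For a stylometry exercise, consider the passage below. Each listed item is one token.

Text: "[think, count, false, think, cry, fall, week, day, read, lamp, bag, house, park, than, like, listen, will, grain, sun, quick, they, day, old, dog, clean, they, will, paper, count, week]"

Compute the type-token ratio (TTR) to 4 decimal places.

0.8000

N = 30 tokens, V = 24 types.
TTR = V / N = 24 / 30 = 0.8000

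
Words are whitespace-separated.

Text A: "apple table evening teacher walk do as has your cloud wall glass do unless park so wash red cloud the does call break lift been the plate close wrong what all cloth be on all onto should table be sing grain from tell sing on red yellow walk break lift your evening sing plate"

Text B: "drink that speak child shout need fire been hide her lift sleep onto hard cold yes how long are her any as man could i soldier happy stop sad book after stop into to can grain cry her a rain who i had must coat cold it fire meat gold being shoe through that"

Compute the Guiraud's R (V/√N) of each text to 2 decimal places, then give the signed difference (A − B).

-1.23

A: V=38, N=54, R=5.17
B: V=47, N=54, R=6.40
Difference = 5.17 − 6.40 = -1.23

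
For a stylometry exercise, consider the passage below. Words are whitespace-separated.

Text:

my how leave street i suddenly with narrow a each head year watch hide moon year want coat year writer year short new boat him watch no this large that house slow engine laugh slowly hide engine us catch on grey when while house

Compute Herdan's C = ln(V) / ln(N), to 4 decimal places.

N = 44, V = 37.
ln(V) = 3.610918, ln(N) = 3.784190
C = 3.610918 / 3.784190 = 0.9542

0.9542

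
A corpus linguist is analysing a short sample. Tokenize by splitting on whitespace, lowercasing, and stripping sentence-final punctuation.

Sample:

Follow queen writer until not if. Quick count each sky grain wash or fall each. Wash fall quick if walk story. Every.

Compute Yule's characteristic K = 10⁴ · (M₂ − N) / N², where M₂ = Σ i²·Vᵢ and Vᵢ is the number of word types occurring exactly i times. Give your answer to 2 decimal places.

Frequencies: if:2, quick:2, each:2, wash:2, fall:2, follow:1, queen:1, writer:1, until:1, not:1, count:1, sky:1, grain:1, or:1, walk:1, story:1, every:1
N = 22. Frequency spectrum: V_1=12, V_2=5
M₂ = 1²·12 + 2²·5 = 32
K = 10000 × (32 − 22) / 22² = 206.61

206.61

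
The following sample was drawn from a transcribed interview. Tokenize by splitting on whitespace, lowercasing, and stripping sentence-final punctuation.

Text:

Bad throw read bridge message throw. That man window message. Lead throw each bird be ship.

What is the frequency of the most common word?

Frequencies: throw:3, message:2, bad:1, read:1, bridge:1, that:1, man:1, window:1, lead:1, each:1, bird:1, be:1, ship:1
Most common: 'throw' with frequency 3.

3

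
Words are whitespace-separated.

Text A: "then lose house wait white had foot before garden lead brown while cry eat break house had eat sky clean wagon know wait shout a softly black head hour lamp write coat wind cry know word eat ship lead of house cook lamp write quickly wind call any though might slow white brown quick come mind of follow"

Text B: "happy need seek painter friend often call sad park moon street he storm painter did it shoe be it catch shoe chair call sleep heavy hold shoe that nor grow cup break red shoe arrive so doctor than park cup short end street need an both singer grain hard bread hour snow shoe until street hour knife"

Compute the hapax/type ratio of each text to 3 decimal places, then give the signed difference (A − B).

-0.097

A: hapax=30, V=43, ratio=0.698
B: hapax=35, V=44, ratio=0.795
Difference = 0.698 − 0.795 = -0.097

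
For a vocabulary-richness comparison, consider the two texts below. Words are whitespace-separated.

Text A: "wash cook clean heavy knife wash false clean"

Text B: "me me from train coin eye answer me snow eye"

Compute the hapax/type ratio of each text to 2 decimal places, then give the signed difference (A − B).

-0.04

A: hapax=4, V=6, ratio=0.67
B: hapax=5, V=7, ratio=0.71
Difference = 0.67 − 0.71 = -0.04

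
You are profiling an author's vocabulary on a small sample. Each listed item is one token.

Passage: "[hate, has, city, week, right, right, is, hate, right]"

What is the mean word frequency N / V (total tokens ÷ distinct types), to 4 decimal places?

N = 9 tokens, V = 6 types.
Mean frequency = N / V = 9 / 6 = 1.5000

1.5000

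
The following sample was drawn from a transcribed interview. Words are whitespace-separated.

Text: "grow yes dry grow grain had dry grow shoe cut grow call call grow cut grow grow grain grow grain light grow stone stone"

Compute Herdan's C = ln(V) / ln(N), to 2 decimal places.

N = 24, V = 10.
ln(V) = 2.302585, ln(N) = 3.178054
C = 2.302585 / 3.178054 = 0.72

0.72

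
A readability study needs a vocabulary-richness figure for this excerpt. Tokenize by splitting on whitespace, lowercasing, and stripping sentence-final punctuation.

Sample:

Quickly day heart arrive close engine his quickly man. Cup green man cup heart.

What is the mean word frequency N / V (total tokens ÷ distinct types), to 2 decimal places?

1.40

N = 14 tokens, V = 10 types.
Mean frequency = N / V = 14 / 10 = 1.40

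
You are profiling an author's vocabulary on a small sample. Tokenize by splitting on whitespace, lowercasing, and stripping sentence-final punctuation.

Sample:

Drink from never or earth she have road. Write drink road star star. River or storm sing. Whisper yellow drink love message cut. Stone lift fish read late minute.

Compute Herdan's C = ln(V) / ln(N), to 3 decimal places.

0.944

N = 29, V = 24.
ln(V) = 3.178054, ln(N) = 3.367296
C = 3.178054 / 3.367296 = 0.944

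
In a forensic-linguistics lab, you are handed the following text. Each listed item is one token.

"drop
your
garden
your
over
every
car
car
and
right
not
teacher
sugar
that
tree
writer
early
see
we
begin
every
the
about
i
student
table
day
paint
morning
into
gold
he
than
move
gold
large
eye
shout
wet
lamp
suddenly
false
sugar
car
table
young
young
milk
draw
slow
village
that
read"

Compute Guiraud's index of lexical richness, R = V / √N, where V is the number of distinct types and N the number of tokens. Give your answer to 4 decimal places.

6.0439

N = 53, V = 44.
√N = 7.280110
R = 44 / 7.280110 = 6.0439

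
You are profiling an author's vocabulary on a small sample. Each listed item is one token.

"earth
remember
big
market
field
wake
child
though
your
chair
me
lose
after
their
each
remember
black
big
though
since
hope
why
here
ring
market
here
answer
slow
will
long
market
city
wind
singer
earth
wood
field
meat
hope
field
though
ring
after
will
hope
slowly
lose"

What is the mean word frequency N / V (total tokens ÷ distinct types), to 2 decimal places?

N = 47 tokens, V = 31 types.
Mean frequency = N / V = 47 / 31 = 1.52

1.52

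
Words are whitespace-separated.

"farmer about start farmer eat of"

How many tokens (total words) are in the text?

Tokens: farmer, about, start, farmer, eat, of
N = 6

6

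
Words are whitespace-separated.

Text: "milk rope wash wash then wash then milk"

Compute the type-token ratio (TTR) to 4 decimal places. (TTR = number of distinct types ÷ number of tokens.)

0.5000

N = 8 tokens, V = 4 types.
TTR = V / N = 4 / 8 = 0.5000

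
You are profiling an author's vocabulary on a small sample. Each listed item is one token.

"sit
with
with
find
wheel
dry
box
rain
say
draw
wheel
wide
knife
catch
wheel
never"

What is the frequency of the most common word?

Frequencies: wheel:3, with:2, sit:1, find:1, dry:1, box:1, rain:1, say:1, draw:1, wide:1, knife:1, catch:1, never:1
Most common: 'wheel' with frequency 3.

3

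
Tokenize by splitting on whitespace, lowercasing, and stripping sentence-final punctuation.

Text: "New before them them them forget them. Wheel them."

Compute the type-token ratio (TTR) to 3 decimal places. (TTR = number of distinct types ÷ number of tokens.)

0.556

N = 9 tokens, V = 5 types.
TTR = V / N = 5 / 9 = 0.556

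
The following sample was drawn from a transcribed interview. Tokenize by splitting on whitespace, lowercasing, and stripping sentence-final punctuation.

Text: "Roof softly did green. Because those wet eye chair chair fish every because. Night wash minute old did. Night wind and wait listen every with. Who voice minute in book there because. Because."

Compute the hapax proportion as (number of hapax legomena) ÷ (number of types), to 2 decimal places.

Frequencies: because:4, did:2, chair:2, every:2, night:2, minute:2, roof:1, softly:1, green:1, those:1, wet:1, eye:1, fish:1, wash:1, old:1, wind:1, and:1, wait:1, listen:1, with:1, … (5 more, each freq 1)
Hapax count = 19; type count = 25.
Ratio = 19 / 25 = 0.76

0.76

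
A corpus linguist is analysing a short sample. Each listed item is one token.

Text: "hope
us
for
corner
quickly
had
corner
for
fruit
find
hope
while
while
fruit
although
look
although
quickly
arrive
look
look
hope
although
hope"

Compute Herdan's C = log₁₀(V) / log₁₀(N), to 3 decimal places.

0.782

N = 24, V = 12.
log₁₀(V) = 1.079181, log₁₀(N) = 1.380211
C = 1.079181 / 1.380211 = 0.782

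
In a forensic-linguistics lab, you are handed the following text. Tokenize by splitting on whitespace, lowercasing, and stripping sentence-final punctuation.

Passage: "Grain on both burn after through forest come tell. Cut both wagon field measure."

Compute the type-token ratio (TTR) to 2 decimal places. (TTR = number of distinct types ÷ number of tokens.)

0.93

N = 14 tokens, V = 13 types.
TTR = V / N = 13 / 14 = 0.93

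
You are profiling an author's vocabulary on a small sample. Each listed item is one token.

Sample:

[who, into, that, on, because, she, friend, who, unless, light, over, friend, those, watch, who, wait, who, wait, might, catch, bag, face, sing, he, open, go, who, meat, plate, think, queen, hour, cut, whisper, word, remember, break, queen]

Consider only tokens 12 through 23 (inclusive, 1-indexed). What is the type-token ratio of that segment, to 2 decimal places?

0.83

Segment tokens 12–23: friend, those, watch, who, wait, who, wait, might, catch, bag, face, sing
Segment N = 12, segment V = 10.
TTR = 10 / 12 = 0.83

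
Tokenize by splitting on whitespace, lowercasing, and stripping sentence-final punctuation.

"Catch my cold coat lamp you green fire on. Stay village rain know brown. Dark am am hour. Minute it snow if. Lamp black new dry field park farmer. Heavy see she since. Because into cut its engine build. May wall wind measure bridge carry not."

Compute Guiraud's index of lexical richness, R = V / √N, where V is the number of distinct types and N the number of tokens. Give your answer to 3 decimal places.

6.487

N = 46, V = 44.
√N = 6.782330
R = 44 / 6.782330 = 6.487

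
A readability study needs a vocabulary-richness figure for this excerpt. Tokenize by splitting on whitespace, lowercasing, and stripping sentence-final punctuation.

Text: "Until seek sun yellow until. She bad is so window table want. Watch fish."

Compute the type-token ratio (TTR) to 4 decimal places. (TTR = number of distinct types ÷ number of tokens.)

0.9286

N = 14 tokens, V = 13 types.
TTR = V / N = 13 / 14 = 0.9286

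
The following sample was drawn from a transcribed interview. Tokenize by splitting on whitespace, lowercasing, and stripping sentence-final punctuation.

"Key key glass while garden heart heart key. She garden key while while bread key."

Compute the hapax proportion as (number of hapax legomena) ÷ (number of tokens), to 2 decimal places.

Frequencies: key:5, while:3, garden:2, heart:2, glass:1, she:1, bread:1
Hapax count = 3; token count = 15.
Ratio = 3 / 15 = 0.20

0.20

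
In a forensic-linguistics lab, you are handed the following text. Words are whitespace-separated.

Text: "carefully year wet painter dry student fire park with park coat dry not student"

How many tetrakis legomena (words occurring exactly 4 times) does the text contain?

Frequencies: dry:2, student:2, park:2, carefully:1, year:1, wet:1, painter:1, fire:1, with:1, coat:1, not:1
Words with frequency 4: (none)

0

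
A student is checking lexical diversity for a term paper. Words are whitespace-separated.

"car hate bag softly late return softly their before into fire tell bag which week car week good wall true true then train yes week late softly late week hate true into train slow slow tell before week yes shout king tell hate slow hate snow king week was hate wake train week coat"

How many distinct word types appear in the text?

26

Distinct types: {bag, before, car, coat, fire, good, hate, into, king, late, return, shout, slow, snow, softly, tell, their, then, train, true, wake, wall, was, week, which, yes}
V = 26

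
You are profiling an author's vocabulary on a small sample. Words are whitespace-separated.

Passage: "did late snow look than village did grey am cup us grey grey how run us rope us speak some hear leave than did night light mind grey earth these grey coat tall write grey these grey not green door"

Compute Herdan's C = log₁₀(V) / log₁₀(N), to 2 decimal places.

N = 40, V = 28.
log₁₀(V) = 1.447158, log₁₀(N) = 1.602060
C = 1.447158 / 1.602060 = 0.90

0.90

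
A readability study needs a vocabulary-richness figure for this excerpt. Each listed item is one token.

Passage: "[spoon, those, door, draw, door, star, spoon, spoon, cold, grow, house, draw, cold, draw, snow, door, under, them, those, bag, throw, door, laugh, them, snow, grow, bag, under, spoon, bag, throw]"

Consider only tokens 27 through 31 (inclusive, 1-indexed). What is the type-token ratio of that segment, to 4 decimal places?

Segment tokens 27–31: bag, under, spoon, bag, throw
Segment N = 5, segment V = 4.
TTR = 4 / 5 = 0.8000

0.8000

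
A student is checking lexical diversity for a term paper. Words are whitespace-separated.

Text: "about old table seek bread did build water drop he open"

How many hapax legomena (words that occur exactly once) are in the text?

Frequencies: about:1, old:1, table:1, seek:1, bread:1, did:1, build:1, water:1, drop:1, he:1, open:1
Hapax (freq=1): about, bread, build, did, drop, he, old, open, seek, table, water

11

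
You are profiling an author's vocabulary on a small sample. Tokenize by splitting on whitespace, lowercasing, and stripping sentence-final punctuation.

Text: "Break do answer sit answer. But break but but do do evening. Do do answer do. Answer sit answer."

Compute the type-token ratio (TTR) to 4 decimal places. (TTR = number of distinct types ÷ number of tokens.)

0.3158

N = 19 tokens, V = 6 types.
TTR = V / N = 6 / 19 = 0.3158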